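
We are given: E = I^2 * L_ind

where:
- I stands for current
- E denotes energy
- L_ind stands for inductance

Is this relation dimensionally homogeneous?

Yes

I (current) has dimensions [I].
E (energy) has dimensions [L^2 M T^-2].
L_ind (inductance) has dimensions [I^-2 L^2 M T^-2].

Left side: [L^2 M T^-2]
Right side: [L^2 M T^-2]

Both sides have the same dimensions, so the equation is dimensionally consistent.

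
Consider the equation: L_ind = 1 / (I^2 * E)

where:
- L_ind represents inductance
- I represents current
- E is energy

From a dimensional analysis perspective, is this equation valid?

No

L_ind (inductance) has dimensions [I^-2 L^2 M T^-2].
I (current) has dimensions [I].
E (energy) has dimensions [L^2 M T^-2].

Left side: [I^-2 L^2 M T^-2]
Right side: [I^-2 L^-2 M^-1 T^2]

The two sides have different dimensions, so the equation is NOT dimensionally consistent.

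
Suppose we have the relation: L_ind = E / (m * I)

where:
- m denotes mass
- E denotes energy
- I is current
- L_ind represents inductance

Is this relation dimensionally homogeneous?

No

m (mass) has dimensions [M].
E (energy) has dimensions [L^2 M T^-2].
I (current) has dimensions [I].
L_ind (inductance) has dimensions [I^-2 L^2 M T^-2].

Left side: [I^-2 L^2 M T^-2]
Right side: [I^-1 L^2 T^-2]

The two sides have different dimensions, so the equation is NOT dimensionally consistent.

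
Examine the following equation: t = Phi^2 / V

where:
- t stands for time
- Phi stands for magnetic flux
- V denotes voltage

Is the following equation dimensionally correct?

No

t (time) has dimensions [T].
Phi (magnetic flux) has dimensions [I^-1 L^2 M T^-2].
V (voltage) has dimensions [I^-1 L^2 M T^-3].

Left side: [T]
Right side: [I^-1 L^2 M T^-1]

The two sides have different dimensions, so the equation is NOT dimensionally consistent.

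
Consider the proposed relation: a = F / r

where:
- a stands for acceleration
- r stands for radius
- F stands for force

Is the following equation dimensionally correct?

No

a (acceleration) has dimensions [L T^-2].
r (radius) has dimensions [L].
F (force) has dimensions [L M T^-2].

Left side: [L T^-2]
Right side: [M T^-2]

The two sides have different dimensions, so the equation is NOT dimensionally consistent.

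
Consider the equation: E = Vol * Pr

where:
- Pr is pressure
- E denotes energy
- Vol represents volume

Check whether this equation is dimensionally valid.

Yes

Pr (pressure) has dimensions [L^-1 M T^-2].
E (energy) has dimensions [L^2 M T^-2].
Vol (volume) has dimensions [L^3].

Left side: [L^2 M T^-2]
Right side: [L^2 M T^-2]

Both sides have the same dimensions, so the equation is dimensionally consistent.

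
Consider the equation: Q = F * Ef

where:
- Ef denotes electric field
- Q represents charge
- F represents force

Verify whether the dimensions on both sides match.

No

Ef (electric field) has dimensions [I^-1 L M T^-3].
Q (charge) has dimensions [I T].
F (force) has dimensions [L M T^-2].

Left side: [I T]
Right side: [I^-1 L^2 M^2 T^-5]

The two sides have different dimensions, so the equation is NOT dimensionally consistent.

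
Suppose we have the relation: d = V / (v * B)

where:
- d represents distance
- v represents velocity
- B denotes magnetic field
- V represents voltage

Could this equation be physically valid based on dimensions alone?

Yes

d (distance) has dimensions [L].
v (velocity) has dimensions [L T^-1].
B (magnetic field) has dimensions [I^-1 M T^-2].
V (voltage) has dimensions [I^-1 L^2 M T^-3].

Left side: [L]
Right side: [L]

Both sides have the same dimensions, so the equation is dimensionally consistent.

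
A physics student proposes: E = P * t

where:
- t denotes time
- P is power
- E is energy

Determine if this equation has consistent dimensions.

Yes

t (time) has dimensions [T].
P (power) has dimensions [L^2 M T^-3].
E (energy) has dimensions [L^2 M T^-2].

Left side: [L^2 M T^-2]
Right side: [L^2 M T^-2]

Both sides have the same dimensions, so the equation is dimensionally consistent.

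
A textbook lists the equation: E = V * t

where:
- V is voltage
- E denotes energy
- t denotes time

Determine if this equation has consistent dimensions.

No

V (voltage) has dimensions [I^-1 L^2 M T^-3].
E (energy) has dimensions [L^2 M T^-2].
t (time) has dimensions [T].

Left side: [L^2 M T^-2]
Right side: [I^-1 L^2 M T^-2]

The two sides have different dimensions, so the equation is NOT dimensionally consistent.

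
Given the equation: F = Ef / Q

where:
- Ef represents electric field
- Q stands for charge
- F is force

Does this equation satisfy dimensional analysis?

No

Ef (electric field) has dimensions [I^-1 L M T^-3].
Q (charge) has dimensions [I T].
F (force) has dimensions [L M T^-2].

Left side: [L M T^-2]
Right side: [I^-2 L M T^-4]

The two sides have different dimensions, so the equation is NOT dimensionally consistent.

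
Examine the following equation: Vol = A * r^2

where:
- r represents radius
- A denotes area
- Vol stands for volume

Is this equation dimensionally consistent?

No

r (radius) has dimensions [L].
A (area) has dimensions [L^2].
Vol (volume) has dimensions [L^3].

Left side: [L^3]
Right side: [L^4]

The two sides have different dimensions, so the equation is NOT dimensionally consistent.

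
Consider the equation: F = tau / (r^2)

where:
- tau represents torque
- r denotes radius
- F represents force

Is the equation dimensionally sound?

No

tau (torque) has dimensions [L^2 M T^-2].
r (radius) has dimensions [L].
F (force) has dimensions [L M T^-2].

Left side: [L M T^-2]
Right side: [M T^-2]

The two sides have different dimensions, so the equation is NOT dimensionally consistent.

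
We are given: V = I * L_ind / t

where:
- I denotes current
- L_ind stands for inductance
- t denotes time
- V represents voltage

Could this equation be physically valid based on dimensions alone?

Yes

I (current) has dimensions [I].
L_ind (inductance) has dimensions [I^-2 L^2 M T^-2].
t (time) has dimensions [T].
V (voltage) has dimensions [I^-1 L^2 M T^-3].

Left side: [I^-1 L^2 M T^-3]
Right side: [I^-1 L^2 M T^-3]

Both sides have the same dimensions, so the equation is dimensionally consistent.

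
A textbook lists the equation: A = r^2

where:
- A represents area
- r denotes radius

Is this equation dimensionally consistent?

Yes

A (area) has dimensions [L^2].
r (radius) has dimensions [L].

Left side: [L^2]
Right side: [L^2]

Both sides have the same dimensions, so the equation is dimensionally consistent.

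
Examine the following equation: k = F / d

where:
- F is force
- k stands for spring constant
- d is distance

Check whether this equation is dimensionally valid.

Yes

F (force) has dimensions [L M T^-2].
k (spring constant) has dimensions [M T^-2].
d (distance) has dimensions [L].

Left side: [M T^-2]
Right side: [M T^-2]

Both sides have the same dimensions, so the equation is dimensionally consistent.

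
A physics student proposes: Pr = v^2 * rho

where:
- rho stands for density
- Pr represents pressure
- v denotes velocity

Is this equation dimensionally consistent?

Yes

rho (density) has dimensions [L^-3 M].
Pr (pressure) has dimensions [L^-1 M T^-2].
v (velocity) has dimensions [L T^-1].

Left side: [L^-1 M T^-2]
Right side: [L^-1 M T^-2]

Both sides have the same dimensions, so the equation is dimensionally consistent.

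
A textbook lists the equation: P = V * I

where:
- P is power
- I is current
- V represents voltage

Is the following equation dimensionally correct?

Yes

P (power) has dimensions [L^2 M T^-3].
I (current) has dimensions [I].
V (voltage) has dimensions [I^-1 L^2 M T^-3].

Left side: [L^2 M T^-3]
Right side: [L^2 M T^-3]

Both sides have the same dimensions, so the equation is dimensionally consistent.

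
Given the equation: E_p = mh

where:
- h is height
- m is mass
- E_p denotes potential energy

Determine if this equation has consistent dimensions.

No

h (height) has dimensions [L].
m (mass) has dimensions [M].
E_p (potential energy) has dimensions [L^2 M T^-2].

Left side: [L^2 M T^-2]
Right side: [L M]

The two sides have different dimensions, so the equation is NOT dimensionally consistent.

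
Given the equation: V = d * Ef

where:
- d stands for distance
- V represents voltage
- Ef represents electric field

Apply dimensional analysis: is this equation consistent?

Yes

d (distance) has dimensions [L].
V (voltage) has dimensions [I^-1 L^2 M T^-3].
Ef (electric field) has dimensions [I^-1 L M T^-3].

Left side: [I^-1 L^2 M T^-3]
Right side: [I^-1 L^2 M T^-3]

Both sides have the same dimensions, so the equation is dimensionally consistent.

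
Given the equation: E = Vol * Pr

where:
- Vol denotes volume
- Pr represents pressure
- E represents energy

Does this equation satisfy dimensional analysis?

Yes

Vol (volume) has dimensions [L^3].
Pr (pressure) has dimensions [L^-1 M T^-2].
E (energy) has dimensions [L^2 M T^-2].

Left side: [L^2 M T^-2]
Right side: [L^2 M T^-2]

Both sides have the same dimensions, so the equation is dimensionally consistent.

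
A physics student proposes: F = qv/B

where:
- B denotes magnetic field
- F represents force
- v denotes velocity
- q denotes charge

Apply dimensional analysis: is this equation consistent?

No

B (magnetic field) has dimensions [I^-1 M T^-2].
F (force) has dimensions [L M T^-2].
v (velocity) has dimensions [L T^-1].
q (charge) has dimensions [I T].

Left side: [L M T^-2]
Right side: [I^2 L M^-1 T^2]

The two sides have different dimensions, so the equation is NOT dimensionally consistent.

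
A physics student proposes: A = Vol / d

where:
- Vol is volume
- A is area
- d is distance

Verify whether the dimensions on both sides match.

Yes

Vol (volume) has dimensions [L^3].
A (area) has dimensions [L^2].
d (distance) has dimensions [L].

Left side: [L^2]
Right side: [L^2]

Both sides have the same dimensions, so the equation is dimensionally consistent.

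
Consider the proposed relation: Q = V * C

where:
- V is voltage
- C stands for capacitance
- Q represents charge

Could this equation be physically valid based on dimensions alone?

Yes

V (voltage) has dimensions [I^-1 L^2 M T^-3].
C (capacitance) has dimensions [I^2 L^-2 M^-1 T^4].
Q (charge) has dimensions [I T].

Left side: [I T]
Right side: [I T]

Both sides have the same dimensions, so the equation is dimensionally consistent.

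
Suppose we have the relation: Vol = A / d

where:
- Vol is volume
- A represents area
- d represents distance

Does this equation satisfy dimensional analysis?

No

Vol (volume) has dimensions [L^3].
A (area) has dimensions [L^2].
d (distance) has dimensions [L].

Left side: [L^3]
Right side: [L]

The two sides have different dimensions, so the equation is NOT dimensionally consistent.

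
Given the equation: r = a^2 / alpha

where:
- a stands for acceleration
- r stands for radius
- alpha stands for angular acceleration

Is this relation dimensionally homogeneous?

No

a (acceleration) has dimensions [L T^-2].
r (radius) has dimensions [L].
alpha (angular acceleration) has dimensions [T^-2].

Left side: [L]
Right side: [L^2 T^-2]

The two sides have different dimensions, so the equation is NOT dimensionally consistent.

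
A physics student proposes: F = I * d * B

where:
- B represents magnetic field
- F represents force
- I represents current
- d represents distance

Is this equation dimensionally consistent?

Yes

B (magnetic field) has dimensions [I^-1 M T^-2].
F (force) has dimensions [L M T^-2].
I (current) has dimensions [I].
d (distance) has dimensions [L].

Left side: [L M T^-2]
Right side: [L M T^-2]

Both sides have the same dimensions, so the equation is dimensionally consistent.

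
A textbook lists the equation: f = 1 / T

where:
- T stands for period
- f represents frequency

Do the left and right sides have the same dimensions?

Yes

T (period) has dimensions [T].
f (frequency) has dimensions [T^-1].

Left side: [T^-1]
Right side: [T^-1]

Both sides have the same dimensions, so the equation is dimensionally consistent.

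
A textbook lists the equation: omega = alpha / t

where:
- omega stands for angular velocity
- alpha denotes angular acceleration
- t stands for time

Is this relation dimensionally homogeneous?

No

omega (angular velocity) has dimensions [T^-1].
alpha (angular acceleration) has dimensions [T^-2].
t (time) has dimensions [T].

Left side: [T^-1]
Right side: [T^-3]

The two sides have different dimensions, so the equation is NOT dimensionally consistent.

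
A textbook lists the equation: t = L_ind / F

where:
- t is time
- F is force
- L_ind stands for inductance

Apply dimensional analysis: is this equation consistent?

No

t (time) has dimensions [T].
F (force) has dimensions [L M T^-2].
L_ind (inductance) has dimensions [I^-2 L^2 M T^-2].

Left side: [T]
Right side: [I^-2 L]

The two sides have different dimensions, so the equation is NOT dimensionally consistent.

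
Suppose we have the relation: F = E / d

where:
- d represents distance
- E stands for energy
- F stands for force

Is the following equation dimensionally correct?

Yes

d (distance) has dimensions [L].
E (energy) has dimensions [L^2 M T^-2].
F (force) has dimensions [L M T^-2].

Left side: [L M T^-2]
Right side: [L M T^-2]

Both sides have the same dimensions, so the equation is dimensionally consistent.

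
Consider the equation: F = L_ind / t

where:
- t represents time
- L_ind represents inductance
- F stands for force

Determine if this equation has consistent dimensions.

No

t (time) has dimensions [T].
L_ind (inductance) has dimensions [I^-2 L^2 M T^-2].
F (force) has dimensions [L M T^-2].

Left side: [L M T^-2]
Right side: [I^-2 L^2 M T^-3]

The two sides have different dimensions, so the equation is NOT dimensionally consistent.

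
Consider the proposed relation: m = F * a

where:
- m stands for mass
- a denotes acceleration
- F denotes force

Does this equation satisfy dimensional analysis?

No

m (mass) has dimensions [M].
a (acceleration) has dimensions [L T^-2].
F (force) has dimensions [L M T^-2].

Left side: [M]
Right side: [L^2 M T^-4]

The two sides have different dimensions, so the equation is NOT dimensionally consistent.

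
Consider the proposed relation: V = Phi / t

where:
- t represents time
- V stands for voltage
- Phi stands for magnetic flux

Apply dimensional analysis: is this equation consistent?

Yes

t (time) has dimensions [T].
V (voltage) has dimensions [I^-1 L^2 M T^-3].
Phi (magnetic flux) has dimensions [I^-1 L^2 M T^-2].

Left side: [I^-1 L^2 M T^-3]
Right side: [I^-1 L^2 M T^-3]

Both sides have the same dimensions, so the equation is dimensionally consistent.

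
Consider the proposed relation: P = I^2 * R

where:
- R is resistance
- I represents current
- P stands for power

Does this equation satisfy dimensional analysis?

Yes

R (resistance) has dimensions [I^-2 L^2 M T^-3].
I (current) has dimensions [I].
P (power) has dimensions [L^2 M T^-3].

Left side: [L^2 M T^-3]
Right side: [L^2 M T^-3]

Both sides have the same dimensions, so the equation is dimensionally consistent.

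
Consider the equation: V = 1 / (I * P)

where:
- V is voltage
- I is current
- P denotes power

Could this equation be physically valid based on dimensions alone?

No

V (voltage) has dimensions [I^-1 L^2 M T^-3].
I (current) has dimensions [I].
P (power) has dimensions [L^2 M T^-3].

Left side: [I^-1 L^2 M T^-3]
Right side: [I^-1 L^-2 M^-1 T^3]

The two sides have different dimensions, so the equation is NOT dimensionally consistent.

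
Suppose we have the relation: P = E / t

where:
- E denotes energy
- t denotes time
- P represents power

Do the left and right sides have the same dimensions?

Yes

E (energy) has dimensions [L^2 M T^-2].
t (time) has dimensions [T].
P (power) has dimensions [L^2 M T^-3].

Left side: [L^2 M T^-3]
Right side: [L^2 M T^-3]

Both sides have the same dimensions, so the equation is dimensionally consistent.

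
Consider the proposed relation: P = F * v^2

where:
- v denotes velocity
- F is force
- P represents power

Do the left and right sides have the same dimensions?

No

v (velocity) has dimensions [L T^-1].
F (force) has dimensions [L M T^-2].
P (power) has dimensions [L^2 M T^-3].

Left side: [L^2 M T^-3]
Right side: [L^3 M T^-4]

The two sides have different dimensions, so the equation is NOT dimensionally consistent.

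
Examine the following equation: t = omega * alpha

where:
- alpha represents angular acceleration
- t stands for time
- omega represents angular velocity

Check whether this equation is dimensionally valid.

No

alpha (angular acceleration) has dimensions [T^-2].
t (time) has dimensions [T].
omega (angular velocity) has dimensions [T^-1].

Left side: [T]
Right side: [T^-3]

The two sides have different dimensions, so the equation is NOT dimensionally consistent.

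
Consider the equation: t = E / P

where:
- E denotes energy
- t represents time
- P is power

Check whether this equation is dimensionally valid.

Yes

E (energy) has dimensions [L^2 M T^-2].
t (time) has dimensions [T].
P (power) has dimensions [L^2 M T^-3].

Left side: [T]
Right side: [T]

Both sides have the same dimensions, so the equation is dimensionally consistent.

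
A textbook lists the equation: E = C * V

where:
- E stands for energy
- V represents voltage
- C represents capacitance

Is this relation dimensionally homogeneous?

No

E (energy) has dimensions [L^2 M T^-2].
V (voltage) has dimensions [I^-1 L^2 M T^-3].
C (capacitance) has dimensions [I^2 L^-2 M^-1 T^4].

Left side: [L^2 M T^-2]
Right side: [I T]

The two sides have different dimensions, so the equation is NOT dimensionally consistent.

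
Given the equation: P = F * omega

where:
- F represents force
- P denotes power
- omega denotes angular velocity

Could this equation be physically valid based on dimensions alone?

No

F (force) has dimensions [L M T^-2].
P (power) has dimensions [L^2 M T^-3].
omega (angular velocity) has dimensions [T^-1].

Left side: [L^2 M T^-3]
Right side: [L M T^-3]

The two sides have different dimensions, so the equation is NOT dimensionally consistent.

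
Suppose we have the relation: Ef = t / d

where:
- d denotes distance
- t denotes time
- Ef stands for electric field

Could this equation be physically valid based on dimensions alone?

No

d (distance) has dimensions [L].
t (time) has dimensions [T].
Ef (electric field) has dimensions [I^-1 L M T^-3].

Left side: [I^-1 L M T^-3]
Right side: [L^-1 T]

The two sides have different dimensions, so the equation is NOT dimensionally consistent.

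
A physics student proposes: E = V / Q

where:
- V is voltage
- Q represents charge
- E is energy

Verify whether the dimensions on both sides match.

No

V (voltage) has dimensions [I^-1 L^2 M T^-3].
Q (charge) has dimensions [I T].
E (energy) has dimensions [L^2 M T^-2].

Left side: [L^2 M T^-2]
Right side: [I^-2 L^2 M T^-4]

The two sides have different dimensions, so the equation is NOT dimensionally consistent.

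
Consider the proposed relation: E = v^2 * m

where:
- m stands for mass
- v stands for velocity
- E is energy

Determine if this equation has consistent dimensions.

Yes

m (mass) has dimensions [M].
v (velocity) has dimensions [L T^-1].
E (energy) has dimensions [L^2 M T^-2].

Left side: [L^2 M T^-2]
Right side: [L^2 M T^-2]

Both sides have the same dimensions, so the equation is dimensionally consistent.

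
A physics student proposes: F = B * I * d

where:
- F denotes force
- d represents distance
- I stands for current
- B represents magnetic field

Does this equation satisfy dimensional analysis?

Yes

F (force) has dimensions [L M T^-2].
d (distance) has dimensions [L].
I (current) has dimensions [I].
B (magnetic field) has dimensions [I^-1 M T^-2].

Left side: [L M T^-2]
Right side: [L M T^-2]

Both sides have the same dimensions, so the equation is dimensionally consistent.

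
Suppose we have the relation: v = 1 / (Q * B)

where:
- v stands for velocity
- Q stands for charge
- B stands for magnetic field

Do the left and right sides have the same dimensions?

No

v (velocity) has dimensions [L T^-1].
Q (charge) has dimensions [I T].
B (magnetic field) has dimensions [I^-1 M T^-2].

Left side: [L T^-1]
Right side: [M^-1 T]

The two sides have different dimensions, so the equation is NOT dimensionally consistent.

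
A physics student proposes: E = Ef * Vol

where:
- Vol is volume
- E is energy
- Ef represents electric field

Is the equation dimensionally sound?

No

Vol (volume) has dimensions [L^3].
E (energy) has dimensions [L^2 M T^-2].
Ef (electric field) has dimensions [I^-1 L M T^-3].

Left side: [L^2 M T^-2]
Right side: [I^-1 L^4 M T^-3]

The two sides have different dimensions, so the equation is NOT dimensionally consistent.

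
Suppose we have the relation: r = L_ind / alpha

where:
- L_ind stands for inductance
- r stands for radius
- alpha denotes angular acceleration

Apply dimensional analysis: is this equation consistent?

No

L_ind (inductance) has dimensions [I^-2 L^2 M T^-2].
r (radius) has dimensions [L].
alpha (angular acceleration) has dimensions [T^-2].

Left side: [L]
Right side: [I^-2 L^2 M]

The two sides have different dimensions, so the equation is NOT dimensionally consistent.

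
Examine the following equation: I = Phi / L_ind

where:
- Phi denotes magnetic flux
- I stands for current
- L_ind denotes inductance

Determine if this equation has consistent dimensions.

Yes

Phi (magnetic flux) has dimensions [I^-1 L^2 M T^-2].
I (current) has dimensions [I].
L_ind (inductance) has dimensions [I^-2 L^2 M T^-2].

Left side: [I]
Right side: [I]

Both sides have the same dimensions, so the equation is dimensionally consistent.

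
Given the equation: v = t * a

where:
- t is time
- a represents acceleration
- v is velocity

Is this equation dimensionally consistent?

Yes

t (time) has dimensions [T].
a (acceleration) has dimensions [L T^-2].
v (velocity) has dimensions [L T^-1].

Left side: [L T^-1]
Right side: [L T^-1]

Both sides have the same dimensions, so the equation is dimensionally consistent.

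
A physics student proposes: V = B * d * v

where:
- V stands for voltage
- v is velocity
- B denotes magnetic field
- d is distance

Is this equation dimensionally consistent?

Yes

V (voltage) has dimensions [I^-1 L^2 M T^-3].
v (velocity) has dimensions [L T^-1].
B (magnetic field) has dimensions [I^-1 M T^-2].
d (distance) has dimensions [L].

Left side: [I^-1 L^2 M T^-3]
Right side: [I^-1 L^2 M T^-3]

Both sides have the same dimensions, so the equation is dimensionally consistent.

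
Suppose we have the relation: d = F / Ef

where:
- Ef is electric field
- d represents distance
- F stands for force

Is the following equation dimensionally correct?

No

Ef (electric field) has dimensions [I^-1 L M T^-3].
d (distance) has dimensions [L].
F (force) has dimensions [L M T^-2].

Left side: [L]
Right side: [I T]

The two sides have different dimensions, so the equation is NOT dimensionally consistent.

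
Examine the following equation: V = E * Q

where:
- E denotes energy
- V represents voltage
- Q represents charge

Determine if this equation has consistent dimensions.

No

E (energy) has dimensions [L^2 M T^-2].
V (voltage) has dimensions [I^-1 L^2 M T^-3].
Q (charge) has dimensions [I T].

Left side: [I^-1 L^2 M T^-3]
Right side: [I L^2 M T^-1]

The two sides have different dimensions, so the equation is NOT dimensionally consistent.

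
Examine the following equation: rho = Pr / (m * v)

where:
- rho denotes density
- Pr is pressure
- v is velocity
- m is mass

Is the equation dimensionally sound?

No

rho (density) has dimensions [L^-3 M].
Pr (pressure) has dimensions [L^-1 M T^-2].
v (velocity) has dimensions [L T^-1].
m (mass) has dimensions [M].

Left side: [L^-3 M]
Right side: [L^-2 T^-1]

The two sides have different dimensions, so the equation is NOT dimensionally consistent.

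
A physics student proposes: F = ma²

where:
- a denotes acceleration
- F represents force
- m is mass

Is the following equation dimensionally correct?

No

a (acceleration) has dimensions [L T^-2].
F (force) has dimensions [L M T^-2].
m (mass) has dimensions [M].

Left side: [L M T^-2]
Right side: [L^2 M T^-4]

The two sides have different dimensions, so the equation is NOT dimensionally consistent.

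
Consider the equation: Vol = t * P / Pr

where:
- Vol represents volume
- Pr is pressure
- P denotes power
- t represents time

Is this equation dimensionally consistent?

Yes

Vol (volume) has dimensions [L^3].
Pr (pressure) has dimensions [L^-1 M T^-2].
P (power) has dimensions [L^2 M T^-3].
t (time) has dimensions [T].

Left side: [L^3]
Right side: [L^3]

Both sides have the same dimensions, so the equation is dimensionally consistent.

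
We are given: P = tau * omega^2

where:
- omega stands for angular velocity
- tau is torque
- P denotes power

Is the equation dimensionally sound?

No

omega (angular velocity) has dimensions [T^-1].
tau (torque) has dimensions [L^2 M T^-2].
P (power) has dimensions [L^2 M T^-3].

Left side: [L^2 M T^-3]
Right side: [L^2 M T^-4]

The two sides have different dimensions, so the equation is NOT dimensionally consistent.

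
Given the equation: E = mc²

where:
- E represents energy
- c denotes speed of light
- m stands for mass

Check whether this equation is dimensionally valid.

Yes

E (energy) has dimensions [L^2 M T^-2].
c (speed of light) has dimensions [L T^-1].
m (mass) has dimensions [M].

Left side: [L^2 M T^-2]
Right side: [L^2 M T^-2]

Both sides have the same dimensions, so the equation is dimensionally consistent.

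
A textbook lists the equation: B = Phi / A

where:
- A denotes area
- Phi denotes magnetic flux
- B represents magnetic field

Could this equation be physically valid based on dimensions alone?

Yes

A (area) has dimensions [L^2].
Phi (magnetic flux) has dimensions [I^-1 L^2 M T^-2].
B (magnetic field) has dimensions [I^-1 M T^-2].

Left side: [I^-1 M T^-2]
Right side: [I^-1 M T^-2]

Both sides have the same dimensions, so the equation is dimensionally consistent.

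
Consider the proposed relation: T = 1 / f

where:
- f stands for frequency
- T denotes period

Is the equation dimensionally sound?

Yes

f (frequency) has dimensions [T^-1].
T (period) has dimensions [T].

Left side: [T]
Right side: [T]

Both sides have the same dimensions, so the equation is dimensionally consistent.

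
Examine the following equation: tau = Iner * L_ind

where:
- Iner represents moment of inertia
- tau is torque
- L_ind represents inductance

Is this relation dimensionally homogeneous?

No

Iner (moment of inertia) has dimensions [L^2 M].
tau (torque) has dimensions [L^2 M T^-2].
L_ind (inductance) has dimensions [I^-2 L^2 M T^-2].

Left side: [L^2 M T^-2]
Right side: [I^-2 L^4 M^2 T^-2]

The two sides have different dimensions, so the equation is NOT dimensionally consistent.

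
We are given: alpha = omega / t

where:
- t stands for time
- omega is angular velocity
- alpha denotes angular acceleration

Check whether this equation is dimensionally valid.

Yes

t (time) has dimensions [T].
omega (angular velocity) has dimensions [T^-1].
alpha (angular acceleration) has dimensions [T^-2].

Left side: [T^-2]
Right side: [T^-2]

Both sides have the same dimensions, so the equation is dimensionally consistent.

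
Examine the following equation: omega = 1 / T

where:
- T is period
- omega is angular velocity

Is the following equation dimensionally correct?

Yes

T (period) has dimensions [T].
omega (angular velocity) has dimensions [T^-1].

Left side: [T^-1]
Right side: [T^-1]

Both sides have the same dimensions, so the equation is dimensionally consistent.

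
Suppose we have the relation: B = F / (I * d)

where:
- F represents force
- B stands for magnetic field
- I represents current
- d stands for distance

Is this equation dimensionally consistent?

Yes

F (force) has dimensions [L M T^-2].
B (magnetic field) has dimensions [I^-1 M T^-2].
I (current) has dimensions [I].
d (distance) has dimensions [L].

Left side: [I^-1 M T^-2]
Right side: [I^-1 M T^-2]

Both sides have the same dimensions, so the equation is dimensionally consistent.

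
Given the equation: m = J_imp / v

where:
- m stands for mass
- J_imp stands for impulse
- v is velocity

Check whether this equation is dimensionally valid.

Yes

m (mass) has dimensions [M].
J_imp (impulse) has dimensions [L M T^-1].
v (velocity) has dimensions [L T^-1].

Left side: [M]
Right side: [M]

Both sides have the same dimensions, so the equation is dimensionally consistent.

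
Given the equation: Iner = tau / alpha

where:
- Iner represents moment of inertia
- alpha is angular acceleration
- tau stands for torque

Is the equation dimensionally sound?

Yes

Iner (moment of inertia) has dimensions [L^2 M].
alpha (angular acceleration) has dimensions [T^-2].
tau (torque) has dimensions [L^2 M T^-2].

Left side: [L^2 M]
Right side: [L^2 M]

Both sides have the same dimensions, so the equation is dimensionally consistent.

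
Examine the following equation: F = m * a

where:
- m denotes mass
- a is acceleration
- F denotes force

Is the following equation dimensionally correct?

Yes

m (mass) has dimensions [M].
a (acceleration) has dimensions [L T^-2].
F (force) has dimensions [L M T^-2].

Left side: [L M T^-2]
Right side: [L M T^-2]

Both sides have the same dimensions, so the equation is dimensionally consistent.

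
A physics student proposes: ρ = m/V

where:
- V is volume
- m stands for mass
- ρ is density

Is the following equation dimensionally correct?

Yes

V (volume) has dimensions [L^3].
m (mass) has dimensions [M].
ρ (density) has dimensions [L^-3 M].

Left side: [L^-3 M]
Right side: [L^-3 M]

Both sides have the same dimensions, so the equation is dimensionally consistent.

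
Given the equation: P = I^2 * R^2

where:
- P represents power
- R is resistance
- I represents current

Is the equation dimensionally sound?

No

P (power) has dimensions [L^2 M T^-3].
R (resistance) has dimensions [I^-2 L^2 M T^-3].
I (current) has dimensions [I].

Left side: [L^2 M T^-3]
Right side: [I^-2 L^4 M^2 T^-6]

The two sides have different dimensions, so the equation is NOT dimensionally consistent.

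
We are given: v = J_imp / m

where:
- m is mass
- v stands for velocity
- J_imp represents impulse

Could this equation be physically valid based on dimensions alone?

Yes

m (mass) has dimensions [M].
v (velocity) has dimensions [L T^-1].
J_imp (impulse) has dimensions [L M T^-1].

Left side: [L T^-1]
Right side: [L T^-1]

Both sides have the same dimensions, so the equation is dimensionally consistent.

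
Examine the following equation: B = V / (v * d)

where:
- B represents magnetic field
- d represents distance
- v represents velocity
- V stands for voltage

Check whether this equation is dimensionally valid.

Yes

B (magnetic field) has dimensions [I^-1 M T^-2].
d (distance) has dimensions [L].
v (velocity) has dimensions [L T^-1].
V (voltage) has dimensions [I^-1 L^2 M T^-3].

Left side: [I^-1 M T^-2]
Right side: [I^-1 M T^-2]

Both sides have the same dimensions, so the equation is dimensionally consistent.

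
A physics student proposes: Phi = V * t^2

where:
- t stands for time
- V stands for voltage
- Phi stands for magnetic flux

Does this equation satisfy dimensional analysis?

No

t (time) has dimensions [T].
V (voltage) has dimensions [I^-1 L^2 M T^-3].
Phi (magnetic flux) has dimensions [I^-1 L^2 M T^-2].

Left side: [I^-1 L^2 M T^-2]
Right side: [I^-1 L^2 M T^-1]

The two sides have different dimensions, so the equation is NOT dimensionally consistent.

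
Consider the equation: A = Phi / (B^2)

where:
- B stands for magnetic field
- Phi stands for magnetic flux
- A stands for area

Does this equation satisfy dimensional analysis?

No

B (magnetic field) has dimensions [I^-1 M T^-2].
Phi (magnetic flux) has dimensions [I^-1 L^2 M T^-2].
A (area) has dimensions [L^2].

Left side: [L^2]
Right side: [I L^2 M^-1 T^2]

The two sides have different dimensions, so the equation is NOT dimensionally consistent.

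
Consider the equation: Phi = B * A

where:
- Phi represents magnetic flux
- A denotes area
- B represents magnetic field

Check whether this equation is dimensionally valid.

Yes

Phi (magnetic flux) has dimensions [I^-1 L^2 M T^-2].
A (area) has dimensions [L^2].
B (magnetic field) has dimensions [I^-1 M T^-2].

Left side: [I^-1 L^2 M T^-2]
Right side: [I^-1 L^2 M T^-2]

Both sides have the same dimensions, so the equation is dimensionally consistent.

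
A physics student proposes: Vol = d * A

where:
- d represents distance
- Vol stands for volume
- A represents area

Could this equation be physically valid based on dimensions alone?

Yes

d (distance) has dimensions [L].
Vol (volume) has dimensions [L^3].
A (area) has dimensions [L^2].

Left side: [L^3]
Right side: [L^3]

Both sides have the same dimensions, so the equation is dimensionally consistent.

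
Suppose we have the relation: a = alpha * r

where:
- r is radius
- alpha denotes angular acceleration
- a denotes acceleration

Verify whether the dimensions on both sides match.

Yes

r (radius) has dimensions [L].
alpha (angular acceleration) has dimensions [T^-2].
a (acceleration) has dimensions [L T^-2].

Left side: [L T^-2]
Right side: [L T^-2]

Both sides have the same dimensions, so the equation is dimensionally consistent.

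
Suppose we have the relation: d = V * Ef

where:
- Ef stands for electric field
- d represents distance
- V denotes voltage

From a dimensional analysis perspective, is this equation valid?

No

Ef (electric field) has dimensions [I^-1 L M T^-3].
d (distance) has dimensions [L].
V (voltage) has dimensions [I^-1 L^2 M T^-3].

Left side: [L]
Right side: [I^-2 L^3 M^2 T^-6]

The two sides have different dimensions, so the equation is NOT dimensionally consistent.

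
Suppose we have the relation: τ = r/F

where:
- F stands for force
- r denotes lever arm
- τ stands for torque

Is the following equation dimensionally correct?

No

F (force) has dimensions [L M T^-2].
r (lever arm) has dimensions [L].
τ (torque) has dimensions [L^2 M T^-2].

Left side: [L^2 M T^-2]
Right side: [M^-1 T^2]

The two sides have different dimensions, so the equation is NOT dimensionally consistent.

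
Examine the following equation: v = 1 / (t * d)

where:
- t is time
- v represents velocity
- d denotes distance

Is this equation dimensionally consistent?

No

t (time) has dimensions [T].
v (velocity) has dimensions [L T^-1].
d (distance) has dimensions [L].

Left side: [L T^-1]
Right side: [L^-1 T^-1]

The two sides have different dimensions, so the equation is NOT dimensionally consistent.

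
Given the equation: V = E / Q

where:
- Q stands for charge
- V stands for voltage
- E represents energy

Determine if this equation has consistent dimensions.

Yes

Q (charge) has dimensions [I T].
V (voltage) has dimensions [I^-1 L^2 M T^-3].
E (energy) has dimensions [L^2 M T^-2].

Left side: [I^-1 L^2 M T^-3]
Right side: [I^-1 L^2 M T^-3]

Both sides have the same dimensions, so the equation is dimensionally consistent.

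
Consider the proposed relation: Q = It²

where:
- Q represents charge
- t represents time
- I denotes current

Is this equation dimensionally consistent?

No

Q (charge) has dimensions [I T].
t (time) has dimensions [T].
I (current) has dimensions [I].

Left side: [I T]
Right side: [I T^2]

The two sides have different dimensions, so the equation is NOT dimensionally consistent.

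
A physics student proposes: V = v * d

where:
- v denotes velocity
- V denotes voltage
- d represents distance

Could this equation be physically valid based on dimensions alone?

No

v (velocity) has dimensions [L T^-1].
V (voltage) has dimensions [I^-1 L^2 M T^-3].
d (distance) has dimensions [L].

Left side: [I^-1 L^2 M T^-3]
Right side: [L^2 T^-1]

The two sides have different dimensions, so the equation is NOT dimensionally consistent.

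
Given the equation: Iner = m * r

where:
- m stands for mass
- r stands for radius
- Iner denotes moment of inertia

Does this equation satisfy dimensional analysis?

No

m (mass) has dimensions [M].
r (radius) has dimensions [L].
Iner (moment of inertia) has dimensions [L^2 M].

Left side: [L^2 M]
Right side: [L M]

The two sides have different dimensions, so the equation is NOT dimensionally consistent.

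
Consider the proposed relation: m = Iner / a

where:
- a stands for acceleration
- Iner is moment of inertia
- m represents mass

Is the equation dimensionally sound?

No

a (acceleration) has dimensions [L T^-2].
Iner (moment of inertia) has dimensions [L^2 M].
m (mass) has dimensions [M].

Left side: [M]
Right side: [L M T^2]

The two sides have different dimensions, so the equation is NOT dimensionally consistent.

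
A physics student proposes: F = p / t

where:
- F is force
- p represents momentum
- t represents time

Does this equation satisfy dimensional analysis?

Yes

F (force) has dimensions [L M T^-2].
p (momentum) has dimensions [L M T^-1].
t (time) has dimensions [T].

Left side: [L M T^-2]
Right side: [L M T^-2]

Both sides have the same dimensions, so the equation is dimensionally consistent.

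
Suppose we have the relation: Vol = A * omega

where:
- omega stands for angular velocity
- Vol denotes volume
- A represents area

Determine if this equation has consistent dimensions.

No

omega (angular velocity) has dimensions [T^-1].
Vol (volume) has dimensions [L^3].
A (area) has dimensions [L^2].

Left side: [L^3]
Right side: [L^2 T^-1]

The two sides have different dimensions, so the equation is NOT dimensionally consistent.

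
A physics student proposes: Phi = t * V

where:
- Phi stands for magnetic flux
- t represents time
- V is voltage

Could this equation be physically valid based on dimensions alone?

Yes

Phi (magnetic flux) has dimensions [I^-1 L^2 M T^-2].
t (time) has dimensions [T].
V (voltage) has dimensions [I^-1 L^2 M T^-3].

Left side: [I^-1 L^2 M T^-2]
Right side: [I^-1 L^2 M T^-2]

Both sides have the same dimensions, so the equation is dimensionally consistent.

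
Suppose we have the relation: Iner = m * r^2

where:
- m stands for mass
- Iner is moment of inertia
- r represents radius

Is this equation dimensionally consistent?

Yes

m (mass) has dimensions [M].
Iner (moment of inertia) has dimensions [L^2 M].
r (radius) has dimensions [L].

Left side: [L^2 M]
Right side: [L^2 M]

Both sides have the same dimensions, so the equation is dimensionally consistent.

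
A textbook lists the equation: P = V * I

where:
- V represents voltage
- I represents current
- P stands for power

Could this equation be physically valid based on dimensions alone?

Yes

V (voltage) has dimensions [I^-1 L^2 M T^-3].
I (current) has dimensions [I].
P (power) has dimensions [L^2 M T^-3].

Left side: [L^2 M T^-3]
Right side: [L^2 M T^-3]

Both sides have the same dimensions, so the equation is dimensionally consistent.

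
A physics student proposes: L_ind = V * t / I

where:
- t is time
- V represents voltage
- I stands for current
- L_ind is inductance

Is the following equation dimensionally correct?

Yes

t (time) has dimensions [T].
V (voltage) has dimensions [I^-1 L^2 M T^-3].
I (current) has dimensions [I].
L_ind (inductance) has dimensions [I^-2 L^2 M T^-2].

Left side: [I^-2 L^2 M T^-2]
Right side: [I^-2 L^2 M T^-2]

Both sides have the same dimensions, so the equation is dimensionally consistent.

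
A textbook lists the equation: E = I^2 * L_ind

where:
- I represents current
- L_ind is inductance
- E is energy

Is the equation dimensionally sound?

Yes

I (current) has dimensions [I].
L_ind (inductance) has dimensions [I^-2 L^2 M T^-2].
E (energy) has dimensions [L^2 M T^-2].

Left side: [L^2 M T^-2]
Right side: [L^2 M T^-2]

Both sides have the same dimensions, so the equation is dimensionally consistent.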